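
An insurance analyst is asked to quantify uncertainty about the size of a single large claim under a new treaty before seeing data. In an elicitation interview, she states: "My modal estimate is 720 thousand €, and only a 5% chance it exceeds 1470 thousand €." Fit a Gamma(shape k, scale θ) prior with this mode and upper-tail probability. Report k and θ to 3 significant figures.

Gamma(k,θ) with k>1 has mode (k−1)θ, so θ = 720/(k−1).
Need P(X < 1470) = 0.95 with θ tied to k this way. Start at k = 2, θ = 720: P(X<1470) ≈ 0.605.
Too low — raise k to concentrate. Iterating converges to k ≈ 6.43.
Then θ = 720/(6.43−1) ≈ 133.

k ≈ 6.43, θ ≈ 133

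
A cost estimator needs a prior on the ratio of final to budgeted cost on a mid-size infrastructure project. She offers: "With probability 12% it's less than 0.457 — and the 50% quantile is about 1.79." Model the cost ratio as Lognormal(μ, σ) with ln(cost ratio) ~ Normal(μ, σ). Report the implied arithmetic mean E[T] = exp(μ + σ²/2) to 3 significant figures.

If T ~ Lognormal(μ,σ) then ln T ~ Normal(μ,σ), so the p-quantile of ln T is μ + z_p·σ.
ln(0.457) = -0.7831 and ln(1.79) = 0.5822; z_{0.12} = -1.175, z_{0.5} = 0.
σ = (0.5822 − -0.7831)/(0 − (-1.175)) = 1.162.
μ = -0.7831 − (-1.175)·1.162 = 0.582.
E[T] = exp(μ + σ²/2) = exp(0.582 + 0.6751) = 3.52.

E[T] ≈ 3.52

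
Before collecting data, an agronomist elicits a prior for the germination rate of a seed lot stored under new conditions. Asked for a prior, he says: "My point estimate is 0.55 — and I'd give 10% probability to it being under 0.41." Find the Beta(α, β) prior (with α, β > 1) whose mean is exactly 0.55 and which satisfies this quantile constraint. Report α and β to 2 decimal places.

α ≈ 11.39, β ≈ 9.32

With mean 0.55 fixed, write α = 0.55s, β = 0.45s where s = α+β.
Need P(θ < 0.41) = 0.1 under Beta(0.55s, 0.45s). Normal approximation: (q−m)/√(m(1−m)/s) ≈ z_{0.1} = -1.28, so s ≈ 0.55·0.45·(-1.28)²/(0.41−0.55)² = 20.7.
At s = 20.7: P(θ<0.41) ≈ 0.100. Adjusting to match 0.1 gives s ≈ 20.72.
So α = 0.55·20.72 ≈ 11.39, β = 0.45·20.72 ≈ 9.32.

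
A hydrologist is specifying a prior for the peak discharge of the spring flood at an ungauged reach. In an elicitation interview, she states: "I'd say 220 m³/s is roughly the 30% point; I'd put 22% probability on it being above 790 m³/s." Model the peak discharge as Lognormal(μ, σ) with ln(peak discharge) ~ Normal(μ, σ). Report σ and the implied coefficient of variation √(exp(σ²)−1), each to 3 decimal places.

σ ≈ 0.986, CV ≈ 1.282

If T ~ Lognormal(μ,σ) then ln T ~ Normal(μ,σ), so the p-quantile of ln T is μ + z_p·σ.
ln(220) = 5.394 and ln(790) = 6.672; z_{0.3} = -0.5244, z_{0.78} = 0.7722.
σ = (6.672 − 5.394)/(0.7722 − (-0.5244)) = 0.986.
μ = 5.394 − (-0.5244)·0.986 = 5.911.
CV = √(exp(σ²)−1) = √(exp(0.9721)−1) = 1.282.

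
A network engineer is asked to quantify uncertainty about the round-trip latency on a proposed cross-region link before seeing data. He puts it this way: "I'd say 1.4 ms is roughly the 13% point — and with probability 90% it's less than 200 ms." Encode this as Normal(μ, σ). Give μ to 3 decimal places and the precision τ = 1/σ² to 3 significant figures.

The p-quantile of Normal(μ,σ) is μ + z_p·σ, with z_{0.13} = -1.126 and z_{0.9} = 1.282.
Eliminate σ: μ = (z₂·x₁ − z₁·x₂)/(z₂ − z₁) = (1.282·1.4 − (-1.126)·200)/2.408 = 94.301.
Then σ = (x₂ − x₁)/(z₂ − z₁) = (200 − 1.4)/2.408 = 82.477.
Precision τ = 1/σ² = 1/82.48² = 0.000147.

μ = 94.301, τ = 0.000147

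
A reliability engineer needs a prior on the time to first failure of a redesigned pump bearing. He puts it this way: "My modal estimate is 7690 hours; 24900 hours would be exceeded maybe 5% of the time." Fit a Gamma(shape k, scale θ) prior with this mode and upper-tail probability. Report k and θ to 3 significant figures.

k ≈ 2.9, θ ≈ 4060

Gamma(k,θ) with k>1 has mode (k−1)θ, so θ = 7690/(k−1).
Need P(X < 24900) = 0.95 with θ tied to k this way. Start at k = 2, θ = 7690: P(X<24900) ≈ 0.834.
Too low — raise k to concentrate. Iterating converges to k ≈ 2.9.
Then θ = 7690/(2.9−1) ≈ 4060.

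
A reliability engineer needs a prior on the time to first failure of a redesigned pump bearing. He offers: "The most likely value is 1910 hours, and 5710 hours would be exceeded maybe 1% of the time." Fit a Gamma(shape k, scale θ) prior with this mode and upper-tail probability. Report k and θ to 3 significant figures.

Gamma(k,θ) with k>1 has mode (k−1)θ, so θ = 1910/(k−1).
Need P(X < 5710) = 0.99 with θ tied to k this way. Start at k = 2, θ = 1910: P(X<5710) ≈ 0.799.
Too low — raise k to concentrate. Iterating converges to k ≈ 4.76.
Then θ = 1910/(4.76−1) ≈ 508.

k ≈ 4.76, θ ≈ 508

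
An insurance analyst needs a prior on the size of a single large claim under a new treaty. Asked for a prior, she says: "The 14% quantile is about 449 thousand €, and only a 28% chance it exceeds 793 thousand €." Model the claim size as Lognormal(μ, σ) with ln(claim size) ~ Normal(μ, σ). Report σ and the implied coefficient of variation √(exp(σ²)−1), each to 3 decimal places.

If T ~ Lognormal(μ,σ) then ln T ~ Normal(μ,σ), so the p-quantile of ln T is μ + z_p·σ.
ln(449) = 6.107 and ln(793) = 6.676; z_{0.14} = -1.08, z_{0.72} = 0.5828.
σ = (6.676 − 6.107)/(0.5828 − (-1.08)) = 0.342.
μ = 6.107 − (-1.08)·0.342 = 6.476.
CV = √(exp(σ²)−1) = √(exp(0.1170)−1) = 0.352.

σ ≈ 0.342, CV ≈ 0.352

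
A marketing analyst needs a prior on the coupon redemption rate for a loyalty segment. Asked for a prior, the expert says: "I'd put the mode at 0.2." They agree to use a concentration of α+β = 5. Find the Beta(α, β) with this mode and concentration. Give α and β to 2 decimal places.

α = 1.60, β = 3.40

For α,β > 1 the Beta mode is (α−1)/(α+β−2). With α+β = 5, the mode is (α−1)/3.
Set (α−1)/3 = 0.2 → α = 1 + 0.2·3 = 1.60.
β = 5 − α = 3.40.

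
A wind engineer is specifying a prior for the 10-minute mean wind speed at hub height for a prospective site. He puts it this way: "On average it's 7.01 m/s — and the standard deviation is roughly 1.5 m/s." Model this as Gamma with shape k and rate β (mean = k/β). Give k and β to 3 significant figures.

For Gamma(k, rate β): mean = k/β, variance = k/β², so CV = 1/√k.
CV = SD/mean = 1.5/7.01 = 0.214, hence k = 1/CV² = 21.8.
Then β = k/mean = 21.8/7.01 = 3.12.

k ≈ 21.8, β ≈ 3.12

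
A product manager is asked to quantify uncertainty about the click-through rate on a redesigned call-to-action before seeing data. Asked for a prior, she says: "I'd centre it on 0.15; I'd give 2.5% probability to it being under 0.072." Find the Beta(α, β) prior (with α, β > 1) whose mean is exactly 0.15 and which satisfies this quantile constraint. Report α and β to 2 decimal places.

α ≈ 8.94, β ≈ 50.68

With mean 0.15 fixed, write α = 0.15s, β = 0.85s where s = α+β.
Need P(θ < 0.072) = 0.025 under Beta(0.15s, 0.85s). Normal approximation: (q−m)/√(m(1−m)/s) ≈ z_{0.025} = -1.96, so s ≈ 0.15·0.85·(-1.96)²/(0.072−0.15)² = 80.5.
At s = 80.5: P(θ<0.072) ≈ 0.011. Adjusting to match 0.025 gives s ≈ 59.62.
So α = 0.15·59.62 ≈ 8.94, β = 0.85·59.62 ≈ 50.68.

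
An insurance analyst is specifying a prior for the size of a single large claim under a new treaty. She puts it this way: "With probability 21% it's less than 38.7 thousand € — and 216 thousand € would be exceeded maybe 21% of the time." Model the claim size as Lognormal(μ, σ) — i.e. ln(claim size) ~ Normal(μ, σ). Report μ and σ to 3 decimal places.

If T ~ Lognormal(μ,σ) then ln T ~ Normal(μ,σ), so the p-quantile of ln T is μ + z_p·σ.
ln(38.7) = 3.656 and ln(216) = 5.375; z_{0.21} = -0.8064, z_{0.79} = 0.8064.
σ = (5.375 − 3.656)/(0.8064 − (-0.8064)) = 1.066.
μ = 3.656 − (-0.8064)·1.066 = 4.516.

μ ≈ 4.516, σ ≈ 1.066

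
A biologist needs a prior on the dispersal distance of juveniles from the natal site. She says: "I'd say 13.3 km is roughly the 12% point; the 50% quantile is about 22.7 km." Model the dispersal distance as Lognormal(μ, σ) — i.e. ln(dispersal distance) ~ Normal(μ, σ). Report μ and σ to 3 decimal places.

μ ≈ 3.122, σ ≈ 0.455

If T ~ Lognormal(μ,σ) then ln T ~ Normal(μ,σ), so the p-quantile of ln T is μ + z_p·σ.
ln(13.3) = 2.588 and ln(22.7) = 3.122; z_{0.12} = -1.175, z_{0.5} = 0.
σ = (3.122 − 2.588)/(0 − (-1.175)) = 0.455.
μ = 2.588 − (-1.175)·0.455 = 3.122.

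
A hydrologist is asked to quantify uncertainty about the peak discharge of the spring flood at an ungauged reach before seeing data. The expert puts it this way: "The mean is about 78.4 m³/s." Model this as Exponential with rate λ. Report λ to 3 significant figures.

Exponential mean = 1/λ, so λ = 1/78.4 = 0.0128.

λ ≈ 0.0128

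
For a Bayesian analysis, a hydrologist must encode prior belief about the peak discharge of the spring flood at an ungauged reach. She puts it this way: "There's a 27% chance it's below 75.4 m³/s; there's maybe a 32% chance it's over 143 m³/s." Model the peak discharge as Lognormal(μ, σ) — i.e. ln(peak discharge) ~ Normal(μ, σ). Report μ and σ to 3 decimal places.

If T ~ Lognormal(μ,σ) then ln T ~ Normal(μ,σ), so the p-quantile of ln T is μ + z_p·σ.
ln(75.4) = 4.323 and ln(143) = 4.963; z_{0.27} = -0.6128, z_{0.68} = 0.4677.
σ = (4.963 − 4.323)/(0.4677 − (-0.6128)) = 0.592.
μ = 4.323 − (-0.6128)·0.592 = 4.686.

μ ≈ 4.686, σ ≈ 0.592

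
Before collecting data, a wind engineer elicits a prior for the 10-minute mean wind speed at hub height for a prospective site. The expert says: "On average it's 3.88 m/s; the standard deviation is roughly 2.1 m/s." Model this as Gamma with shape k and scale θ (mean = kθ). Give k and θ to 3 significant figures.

k ≈ 3.41, θ ≈ 1.14

For Gamma(k, scale θ): mean = kθ, variance = kθ², so CV = 1/√k.
CV = SD/mean = 2.1/3.88 = 0.5412, hence k = 1/CV² = 3.41.
Then θ = mean/k = 3.88/3.41 = 1.14.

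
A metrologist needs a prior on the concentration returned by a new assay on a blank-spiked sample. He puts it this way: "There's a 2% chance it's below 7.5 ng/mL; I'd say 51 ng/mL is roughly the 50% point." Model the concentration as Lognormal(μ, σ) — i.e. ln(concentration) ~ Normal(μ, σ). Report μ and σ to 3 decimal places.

μ ≈ 3.932, σ ≈ 0.933

If T ~ Lognormal(μ,σ) then ln T ~ Normal(μ,σ), so the p-quantile of ln T is μ + z_p·σ.
ln(7.5) = 2.015 and ln(51) = 3.932; z_{0.02} = -2.054, z_{0.5} = 0.
σ = (3.932 − 2.015)/(0 − (-2.054)) = 0.933.
μ = 2.015 − (-2.054)·0.933 = 3.932.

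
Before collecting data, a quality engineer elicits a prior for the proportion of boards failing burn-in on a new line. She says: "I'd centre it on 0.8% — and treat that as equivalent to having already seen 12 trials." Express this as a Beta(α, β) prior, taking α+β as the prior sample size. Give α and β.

Under the effective-sample-size interpretation, Beta(α, β) has prior mean α/(α+β) and prior sample size α+β.
So α+β = 12 and α/(α+β) = 0.008, giving α = 0.008·12 = 0.096 and β = 12 − 0.096 = 11.904.

α = 0.096, β = 11.904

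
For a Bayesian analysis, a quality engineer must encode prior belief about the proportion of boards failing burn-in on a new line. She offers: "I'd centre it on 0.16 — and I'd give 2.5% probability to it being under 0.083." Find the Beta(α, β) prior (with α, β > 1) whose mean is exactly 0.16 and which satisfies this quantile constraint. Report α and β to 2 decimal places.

α ≈ 10.69, β ≈ 56.10

With mean 0.16 fixed, write α = 0.16s, β = 0.84s where s = α+β.
Need P(θ < 0.083) = 0.025 under Beta(0.16s, 0.84s). Normal approximation: (q−m)/√(m(1−m)/s) ≈ z_{0.025} = -1.96, so s ≈ 0.16·0.84·(-1.96)²/(0.083−0.16)² = 87.1.
At s = 87.1: P(θ<0.083) ≈ 0.012. Adjusting to match 0.025 gives s ≈ 66.78.
So α = 0.16·66.78 ≈ 10.69, β = 0.84·66.78 ≈ 56.10.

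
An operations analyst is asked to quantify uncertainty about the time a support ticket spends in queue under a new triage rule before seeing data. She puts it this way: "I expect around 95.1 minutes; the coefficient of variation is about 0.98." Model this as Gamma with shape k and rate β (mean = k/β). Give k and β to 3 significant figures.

For Gamma(k, rate β): mean = k/β, variance = k/β², so CV = 1/√k.
CV = 0.98, hence k = 1/CV² = 1.04.
Then β = k/mean = 1.04/95.1 = 0.0109.

k ≈ 1.04, β ≈ 0.0109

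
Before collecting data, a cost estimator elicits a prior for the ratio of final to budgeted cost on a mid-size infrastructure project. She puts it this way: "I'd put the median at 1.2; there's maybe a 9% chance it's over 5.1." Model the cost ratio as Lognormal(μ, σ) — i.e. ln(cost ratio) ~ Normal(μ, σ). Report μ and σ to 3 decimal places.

μ ≈ 0.182, σ ≈ 1.079

If T ~ Lognormal(μ,σ) then ln T ~ Normal(μ,σ), so the p-quantile of ln T is μ + z_p·σ.
ln(1.2) = 0.1823 and ln(5.1) = 1.629; z_{0.5} = 0, z_{0.91} = 1.341.
σ = (1.629 − 0.1823)/(1.341 − (0)) = 1.079.
μ = 0.1823 − (0)·1.079 = 0.182.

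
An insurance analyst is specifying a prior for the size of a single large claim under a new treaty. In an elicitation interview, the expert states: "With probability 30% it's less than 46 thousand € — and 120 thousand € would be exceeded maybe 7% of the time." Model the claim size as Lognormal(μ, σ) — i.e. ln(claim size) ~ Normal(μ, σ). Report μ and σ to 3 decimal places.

μ ≈ 4.080, σ ≈ 0.479

If T ~ Lognormal(μ,σ) then ln T ~ Normal(μ,σ), so the p-quantile of ln T is μ + z_p·σ.
ln(46) = 3.829 and ln(120) = 4.787; z_{0.3} = -0.5244, z_{0.93} = 1.476.
σ = (4.787 − 3.829)/(1.476 − (-0.5244)) = 0.479.
μ = 3.829 − (-0.5244)·0.479 = 4.080.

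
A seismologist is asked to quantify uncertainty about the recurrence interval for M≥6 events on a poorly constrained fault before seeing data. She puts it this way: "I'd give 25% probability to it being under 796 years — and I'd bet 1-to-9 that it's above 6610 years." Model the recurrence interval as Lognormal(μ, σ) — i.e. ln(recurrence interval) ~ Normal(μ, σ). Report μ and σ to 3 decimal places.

If T ~ Lognormal(μ,σ) then ln T ~ Normal(μ,σ), so the p-quantile of ln T is μ + z_p·σ.
ln(796) = 6.68 and ln(6610) = 8.796; z_{0.25} = -0.6745, z_{0.9} = 1.282.
σ = (8.796 − 6.68)/(1.282 − (-0.6745)) = 1.082.
μ = 6.68 − (-0.6745)·1.082 = 7.410.

μ ≈ 7.410, σ ≈ 1.082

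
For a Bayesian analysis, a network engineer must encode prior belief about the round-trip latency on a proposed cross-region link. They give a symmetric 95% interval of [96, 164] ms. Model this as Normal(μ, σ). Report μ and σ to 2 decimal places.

μ = 130.00, σ = 17.35

A symmetric 95% interval runs μ ± z·σ with z = 1.96.
Half-width = 34, so σ = 34/1.96 = 17.35.
μ is the interval midpoint, 130.00.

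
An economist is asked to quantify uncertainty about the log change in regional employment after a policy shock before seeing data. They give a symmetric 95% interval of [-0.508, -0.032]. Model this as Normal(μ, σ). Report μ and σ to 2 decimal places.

A symmetric 95% interval runs μ ± z·σ with z = 1.96.
Half-width = 0.238, so σ = 0.238/1.96 = 0.12.
μ is the interval midpoint, -0.27.

μ = -0.27, σ = 0.12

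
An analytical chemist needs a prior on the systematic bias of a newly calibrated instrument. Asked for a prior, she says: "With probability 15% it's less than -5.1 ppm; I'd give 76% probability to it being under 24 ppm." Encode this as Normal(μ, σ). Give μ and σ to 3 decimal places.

μ = 12.206, σ = 16.698

The p-quantile of Normal(μ,σ) is μ + z_p·σ, with z_{0.15} = -1.036 and z_{0.76} = 0.7063.
Eliminate σ: μ = (z₂·x₁ − z₁·x₂)/(z₂ − z₁) = (0.7063·-5.1 − (-1.036)·24)/1.743 = 12.206.
Then σ = (x₂ − x₁)/(z₂ − z₁) = (24 − -5.1)/1.743 = 16.698.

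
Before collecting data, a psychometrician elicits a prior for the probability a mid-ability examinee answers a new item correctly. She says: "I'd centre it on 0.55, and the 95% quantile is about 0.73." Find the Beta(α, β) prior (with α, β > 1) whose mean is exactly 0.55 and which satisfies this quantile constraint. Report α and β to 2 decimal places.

With mean 0.55 fixed, write α = 0.55s, β = 0.45s where s = α+β.
Need P(θ < 0.73) = 0.95 under Beta(0.55s, 0.45s). Normal approximation: (q−m)/√(m(1−m)/s) ≈ z_{0.95} = 1.64, so s ≈ 0.55·0.45·(1.64)²/(0.73−0.55)² = 20.7.
At s = 20.7: P(θ<0.73) ≈ 0.957. Adjusting to match 0.95 gives s ≈ 19.07.
So α = 0.55·19.07 ≈ 10.49, β = 0.45·19.07 ≈ 8.58.

α ≈ 10.49, β ≈ 8.58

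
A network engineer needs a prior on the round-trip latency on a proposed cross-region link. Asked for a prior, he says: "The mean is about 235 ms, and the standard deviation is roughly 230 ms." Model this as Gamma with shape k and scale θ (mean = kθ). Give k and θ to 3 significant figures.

For Gamma(k, scale θ): mean = kθ, variance = kθ², so CV = 1/√k.
CV = SD/mean = 230/235 = 0.9787, hence k = 1/CV² = 1.04.
Then θ = mean/k = 235/1.04 = 225.

k ≈ 1.04, θ ≈ 225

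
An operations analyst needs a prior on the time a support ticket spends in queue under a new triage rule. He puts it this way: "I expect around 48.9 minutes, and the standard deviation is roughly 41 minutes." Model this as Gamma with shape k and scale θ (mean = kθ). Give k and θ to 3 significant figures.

For Gamma(k, scale θ): mean = kθ, variance = kθ², so CV = 1/√k.
CV = SD/mean = 41/48.9 = 0.8384, hence k = 1/CV² = 1.42.
Then θ = mean/k = 48.9/1.42 = 34.4.

k ≈ 1.42, θ ≈ 34.4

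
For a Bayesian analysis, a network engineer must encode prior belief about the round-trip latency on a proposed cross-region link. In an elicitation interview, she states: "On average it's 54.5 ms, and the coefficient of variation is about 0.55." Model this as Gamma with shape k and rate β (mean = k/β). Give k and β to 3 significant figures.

k ≈ 3.31, β ≈ 0.0607

For Gamma(k, rate β): mean = k/β, variance = k/β², so CV = 1/√k.
CV = 0.55, hence k = 1/CV² = 3.31.
Then β = k/mean = 3.31/54.5 = 0.0607.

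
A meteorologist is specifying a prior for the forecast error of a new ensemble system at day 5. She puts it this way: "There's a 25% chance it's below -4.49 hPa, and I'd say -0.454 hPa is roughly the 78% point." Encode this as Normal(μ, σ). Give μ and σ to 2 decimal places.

μ = -2.61, σ = 2.79

For Normal(μ,σ), the p-quantile is μ + z_p·σ. Here z_{0.25} = -0.6745, z_{0.78} = 0.7722.
So -4.49 = μ − 0.6745σ and -0.454 = μ + 0.7722σ.
Subtracting: σ = (-0.454 − -4.49)/(0.7722 − (-0.6745)) = 2.79.
Then μ = -4.49 − (-0.6745)·2.79 = -2.61.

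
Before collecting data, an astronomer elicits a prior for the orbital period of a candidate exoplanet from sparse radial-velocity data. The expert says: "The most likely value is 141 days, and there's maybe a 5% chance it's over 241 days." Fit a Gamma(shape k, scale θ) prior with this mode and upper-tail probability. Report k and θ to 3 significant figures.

Gamma(k,θ) with k>1 has mode (k−1)θ, so θ = 141/(k−1).
Need P(X < 241) = 0.95 with θ tied to k this way. Start at k = 2, θ = 141: P(X<241) ≈ 0.510.
Too low — raise k to concentrate. Iterating converges to k ≈ 10.7.
Then θ = 141/(10.7−1) ≈ 14.5.

k ≈ 10.7, θ ≈ 14.5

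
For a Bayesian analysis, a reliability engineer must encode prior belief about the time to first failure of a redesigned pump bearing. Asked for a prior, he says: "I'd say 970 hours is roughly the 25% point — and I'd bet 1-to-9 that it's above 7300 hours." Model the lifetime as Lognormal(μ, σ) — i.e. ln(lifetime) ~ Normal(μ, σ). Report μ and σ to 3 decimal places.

If T ~ Lognormal(μ,σ) then ln T ~ Normal(μ,σ), so the p-quantile of ln T is μ + z_p·σ.
ln(970) = 6.877 and ln(7300) = 8.896; z_{0.25} = -0.6745, z_{0.9} = 1.282.
σ = (8.896 − 6.877)/(1.282 − (-0.6745)) = 1.032.
μ = 6.877 − (-0.6745)·1.032 = 7.573.

μ ≈ 7.573, σ ≈ 1.032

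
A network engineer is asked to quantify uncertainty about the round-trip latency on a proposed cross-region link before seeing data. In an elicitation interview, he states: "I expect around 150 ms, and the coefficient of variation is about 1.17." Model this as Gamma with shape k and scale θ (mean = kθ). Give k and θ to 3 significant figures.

For Gamma(k, scale θ): mean = kθ, variance = kθ², so CV = 1/√k.
CV = 1.17, hence k = 1/CV² = 0.731.
Then θ = mean/k = 150/0.731 = 205.

k ≈ 0.731, θ ≈ 205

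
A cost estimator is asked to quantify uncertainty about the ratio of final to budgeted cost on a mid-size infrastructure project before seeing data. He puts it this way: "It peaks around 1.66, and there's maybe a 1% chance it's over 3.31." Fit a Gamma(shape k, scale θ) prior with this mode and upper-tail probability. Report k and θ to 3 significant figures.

k ≈ 11.3, θ ≈ 0.161

Gamma(k,θ) with k>1 has mode (k−1)θ, so θ = 1.66/(k−1).
Need P(X < 3.31) = 0.99 with θ tied to k this way. Start at k = 2, θ = 1.66: P(X<3.31) ≈ 0.592.
Too low — raise k to concentrate. Iterating converges to k ≈ 11.3.
Then θ = 1.66/(11.3−1) ≈ 0.161.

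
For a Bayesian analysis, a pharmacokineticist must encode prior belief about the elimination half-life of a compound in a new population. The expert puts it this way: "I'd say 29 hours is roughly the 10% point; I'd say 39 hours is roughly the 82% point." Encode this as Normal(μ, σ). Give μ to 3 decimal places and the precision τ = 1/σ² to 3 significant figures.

For Normal(μ,σ), the p-quantile is μ + z_p·σ. Here z_{0.1} = -1.282, z_{0.82} = 0.9154.
So 29 = μ − 1.282σ and 39 = μ + 0.9154σ.
Subtracting: σ = (39 − 29)/(0.9154 − (-1.282)) = 4.552.
Then μ = 29 − (-1.282)·4.552 = 34.833.
Precision τ = 1/σ² = 1/4.552² = 0.0483.

μ = 34.833, τ = 0.0483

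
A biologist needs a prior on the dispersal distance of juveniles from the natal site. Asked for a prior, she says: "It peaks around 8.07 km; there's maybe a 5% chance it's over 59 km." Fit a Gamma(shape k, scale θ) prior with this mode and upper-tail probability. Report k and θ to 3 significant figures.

Gamma(k,θ) with k>1 has mode (k−1)θ, so θ = 8.07/(k−1).
Need P(X < 59) = 0.95 with θ tied to k this way. Start at k = 2, θ = 8.07: P(X<59) ≈ 0.994.
Too high — lower k to spread out. Iterating converges to k ≈ 1.55.
Then θ = 8.07/(1.55−1) ≈ 14.8.

k ≈ 1.55, θ ≈ 14.8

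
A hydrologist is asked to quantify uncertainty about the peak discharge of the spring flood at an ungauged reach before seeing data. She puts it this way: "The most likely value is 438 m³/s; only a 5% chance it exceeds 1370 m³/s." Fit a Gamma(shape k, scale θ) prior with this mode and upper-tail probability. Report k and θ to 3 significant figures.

k ≈ 3.02, θ ≈ 216

Gamma(k,θ) with k>1 has mode (k−1)θ, so θ = 438/(k−1).
Need P(X < 1370) = 0.95 with θ tied to k this way. Start at k = 2, θ = 438: P(X<1370) ≈ 0.819.
Too low — raise k to concentrate. Iterating converges to k ≈ 3.02.
Then θ = 438/(3.02−1) ≈ 216.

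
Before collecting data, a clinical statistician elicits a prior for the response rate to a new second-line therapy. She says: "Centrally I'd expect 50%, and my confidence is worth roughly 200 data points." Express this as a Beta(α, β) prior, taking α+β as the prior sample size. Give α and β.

Under the effective-sample-size interpretation, Beta(α, β) has prior mean α/(α+β) and prior sample size α+β.
So α+β = 200 and α/(α+β) = 0.5, giving α = 0.5·200 = 100 and β = 200 − 100 = 100.

α = 100, β = 100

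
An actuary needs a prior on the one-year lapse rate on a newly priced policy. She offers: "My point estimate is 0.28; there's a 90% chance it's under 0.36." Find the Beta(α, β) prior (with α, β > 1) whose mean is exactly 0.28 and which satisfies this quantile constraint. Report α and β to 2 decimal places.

α ≈ 14.99, β ≈ 38.54

With mean 0.28 fixed, write α = 0.28s, β = 0.72s where s = α+β.
Need P(θ < 0.36) = 0.9 under Beta(0.28s, 0.72s). Normal approximation: (q−m)/√(m(1−m)/s) ≈ z_{0.9} = 1.28, so s ≈ 0.28·0.72·(1.28)²/(0.36−0.28)² = 51.7.
At s = 51.7: P(θ<0.36) ≈ 0.896. Adjusting to match 0.9 gives s ≈ 53.53.
So α = 0.28·53.53 ≈ 14.99, β = 0.72·53.53 ≈ 38.54.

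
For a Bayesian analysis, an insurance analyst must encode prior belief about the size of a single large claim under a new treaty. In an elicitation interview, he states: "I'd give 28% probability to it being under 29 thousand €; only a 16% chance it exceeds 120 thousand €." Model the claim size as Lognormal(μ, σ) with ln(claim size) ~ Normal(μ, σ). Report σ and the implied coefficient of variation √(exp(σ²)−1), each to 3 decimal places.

σ ≈ 0.900, CV ≈ 1.118

If T ~ Lognormal(μ,σ) then ln T ~ Normal(μ,σ), so the p-quantile of ln T is μ + z_p·σ.
ln(29) = 3.367 and ln(120) = 4.787; z_{0.28} = -0.5828, z_{0.84} = 0.9945.
σ = (4.787 − 3.367)/(0.9945 − (-0.5828)) = 0.900.
μ = 3.367 − (-0.5828)·0.900 = 3.892.
CV = √(exp(σ²)−1) = √(exp(0.8107)−1) = 1.118.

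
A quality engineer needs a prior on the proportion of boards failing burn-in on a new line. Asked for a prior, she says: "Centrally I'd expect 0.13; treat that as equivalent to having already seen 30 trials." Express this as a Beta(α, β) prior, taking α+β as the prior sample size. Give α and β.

α = 3.9, β = 26.1

Under the effective-sample-size interpretation, Beta(α, β) has prior mean α/(α+β) and prior sample size α+β.
So α+β = 30 and α/(α+β) = 0.13, giving α = 0.13·30 = 3.9 and β = 30 − 3.9 = 26.1.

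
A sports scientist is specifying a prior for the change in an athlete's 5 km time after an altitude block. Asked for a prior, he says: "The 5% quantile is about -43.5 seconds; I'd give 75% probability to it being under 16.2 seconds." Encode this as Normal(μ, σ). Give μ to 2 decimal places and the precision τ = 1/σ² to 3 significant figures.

For Normal(μ,σ), the p-quantile is μ + z_p·σ. Here z_{0.05} = -1.645, z_{0.75} = 0.6745.
So -43.5 = μ − 1.645σ and 16.2 = μ + 0.6745σ.
Subtracting: σ = (16.2 − -43.5)/(0.6745 − (-1.645)) = 25.74.
Then μ = -43.5 − (-1.645)·25.74 = -1.16.
Precision τ = 1/σ² = 1/25.74² = 0.00151.

μ = -1.16, τ = 0.00151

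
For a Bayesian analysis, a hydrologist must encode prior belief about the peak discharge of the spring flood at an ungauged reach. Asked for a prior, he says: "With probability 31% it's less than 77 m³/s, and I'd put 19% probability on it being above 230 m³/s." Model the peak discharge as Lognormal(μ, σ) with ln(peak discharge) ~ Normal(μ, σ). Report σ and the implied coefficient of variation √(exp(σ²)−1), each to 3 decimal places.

If T ~ Lognormal(μ,σ) then ln T ~ Normal(μ,σ), so the p-quantile of ln T is μ + z_p·σ.
ln(77) = 4.344 and ln(230) = 5.438; z_{0.31} = -0.4959, z_{0.81} = 0.8779.
σ = (5.438 − 4.344)/(0.8779 − (-0.4959)) = 0.797.
μ = 4.344 − (-0.4959)·0.797 = 4.739.
CV = √(exp(σ²)−1) = √(exp(0.6345)−1) = 0.941.

σ ≈ 0.797, CV ≈ 0.941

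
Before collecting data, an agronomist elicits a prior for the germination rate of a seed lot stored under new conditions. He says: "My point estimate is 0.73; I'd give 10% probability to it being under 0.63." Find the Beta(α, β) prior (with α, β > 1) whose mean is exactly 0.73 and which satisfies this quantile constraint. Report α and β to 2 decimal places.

With mean 0.73 fixed, write α = 0.73s, β = 0.27s where s = α+β.
Need P(θ < 0.63) = 0.1 under Beta(0.73s, 0.27s). Normal approximation: (q−m)/√(m(1−m)/s) ≈ z_{0.1} = -1.28, so s ≈ 0.73·0.27·(-1.28)²/(0.63−0.73)² = 32.4.
At s = 32.4: P(θ<0.63) ≈ 0.104. Adjusting to match 0.1 gives s ≈ 33.77.
So α = 0.73·33.77 ≈ 24.65, β = 0.27·33.77 ≈ 9.12.

α ≈ 24.65, β ≈ 9.12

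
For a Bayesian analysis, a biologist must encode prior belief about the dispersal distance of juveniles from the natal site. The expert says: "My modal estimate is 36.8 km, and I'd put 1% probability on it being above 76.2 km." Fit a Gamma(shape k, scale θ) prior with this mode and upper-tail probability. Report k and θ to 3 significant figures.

k ≈ 10.2, θ ≈ 4

Gamma(k,θ) with k>1 has mode (k−1)θ, so θ = 36.8/(k−1).
Need P(X < 76.2) = 0.99 with θ tied to k this way. Start at k = 2, θ = 36.8: P(X<76.2) ≈ 0.613.
Too low — raise k to concentrate. Iterating converges to k ≈ 10.2.
Then θ = 36.8/(10.2−1) ≈ 4.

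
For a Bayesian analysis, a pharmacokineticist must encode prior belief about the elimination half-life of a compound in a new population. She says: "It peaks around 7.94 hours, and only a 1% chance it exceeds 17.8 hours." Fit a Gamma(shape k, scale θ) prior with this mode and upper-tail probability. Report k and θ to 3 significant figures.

k ≈ 8.37, θ ≈ 1.08

Gamma(k,θ) with k>1 has mode (k−1)θ, so θ = 7.94/(k−1).
Need P(X < 17.8) = 0.99 with θ tied to k this way. Start at k = 2, θ = 7.94: P(X<17.8) ≈ 0.656.
Too low — raise k to concentrate. Iterating converges to k ≈ 8.37.
Then θ = 7.94/(8.37−1) ≈ 1.08.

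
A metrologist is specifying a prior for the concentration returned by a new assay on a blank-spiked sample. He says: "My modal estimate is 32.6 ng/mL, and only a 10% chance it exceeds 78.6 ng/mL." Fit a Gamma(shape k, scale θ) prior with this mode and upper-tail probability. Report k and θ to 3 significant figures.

Gamma(k,θ) with k>1 has mode (k−1)θ, so θ = 32.6/(k−1).
Need P(X < 78.6) = 0.9 with θ tied to k this way. Start at k = 2, θ = 32.6: P(X<78.6) ≈ 0.694.
Too low — raise k to concentrate. Iterating converges to k ≈ 3.48.
Then θ = 32.6/(3.48−1) ≈ 13.1.

k ≈ 3.48, θ ≈ 13.1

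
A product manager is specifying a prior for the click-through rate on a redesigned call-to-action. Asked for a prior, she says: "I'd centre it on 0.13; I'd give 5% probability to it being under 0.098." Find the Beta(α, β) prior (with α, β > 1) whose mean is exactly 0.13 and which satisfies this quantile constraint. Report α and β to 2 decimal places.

With mean 0.13 fixed, write α = 0.13s, β = 0.87s where s = α+β.
Need P(θ < 0.098) = 0.05 under Beta(0.13s, 0.87s). Normal approximation: (q−m)/√(m(1−m)/s) ≈ z_{0.05} = -1.64, so s ≈ 0.13·0.87·(-1.64)²/(0.098−0.13)² = 298.8.
At s = 298.8: P(θ<0.098) ≈ 0.041. Adjusting to match 0.05 gives s ≈ 269.65.
So α = 0.13·269.65 ≈ 35.05, β = 0.87·269.65 ≈ 234.59.

α ≈ 35.05, β ≈ 234.59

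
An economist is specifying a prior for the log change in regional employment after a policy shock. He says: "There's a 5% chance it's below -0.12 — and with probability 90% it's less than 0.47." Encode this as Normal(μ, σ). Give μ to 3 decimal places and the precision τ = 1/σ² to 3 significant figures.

For Normal(μ,σ), the p-quantile is μ + z_p·σ. Here z_{0.05} = -1.645, z_{0.9} = 1.282.
So -0.12 = μ − 1.645σ and 0.47 = μ + 1.282σ.
Subtracting: σ = (0.47 − -0.12)/(1.282 − (-1.645)) = 0.202.
Then μ = -0.12 − (-1.645)·0.202 = 0.212.
Precision τ = 1/σ² = 1/0.2016² = 24.6.

μ = 0.212, τ = 24.6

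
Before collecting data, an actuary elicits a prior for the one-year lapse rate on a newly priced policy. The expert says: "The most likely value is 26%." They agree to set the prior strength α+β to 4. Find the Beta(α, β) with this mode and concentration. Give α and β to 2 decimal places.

α = 1.52, β = 2.48

For α,β > 1 the Beta mode is (α−1)/(α+β−2). With α+β = 4, the mode is (α−1)/2.
Set (α−1)/2 = 0.26 → α = 1 + 0.26·2 = 1.52.
β = 4 − α = 2.48.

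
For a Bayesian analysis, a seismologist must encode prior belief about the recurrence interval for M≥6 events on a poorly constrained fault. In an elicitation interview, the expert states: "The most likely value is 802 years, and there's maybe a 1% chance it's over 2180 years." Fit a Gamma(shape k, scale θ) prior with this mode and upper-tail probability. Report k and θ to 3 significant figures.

k ≈ 5.61, θ ≈ 174

Gamma(k,θ) with k>1 has mode (k−1)θ, so θ = 802/(k−1).
Need P(X < 2180) = 0.99 with θ tied to k this way. Start at k = 2, θ = 802: P(X<2180) ≈ 0.755.
Too low — raise k to concentrate. Iterating converges to k ≈ 5.61.
Then θ = 802/(5.61−1) ≈ 174.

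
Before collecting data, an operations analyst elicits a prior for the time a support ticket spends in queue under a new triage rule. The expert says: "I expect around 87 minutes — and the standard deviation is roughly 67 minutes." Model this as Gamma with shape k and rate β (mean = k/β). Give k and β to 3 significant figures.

For Gamma(k, rate β): mean = k/β, variance = k/β², so CV = 1/√k.
CV = SD/mean = 67/87 = 0.7701, hence k = 1/CV² = 1.69.
Then β = k/mean = 1.69/87 = 0.0194.

k ≈ 1.69, β ≈ 0.0194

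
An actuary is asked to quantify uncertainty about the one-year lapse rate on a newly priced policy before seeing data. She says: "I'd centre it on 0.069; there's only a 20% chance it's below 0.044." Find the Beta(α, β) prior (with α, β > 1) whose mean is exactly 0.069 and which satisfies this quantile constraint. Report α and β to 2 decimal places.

α ≈ 5.20, β ≈ 70.14

With mean 0.069 fixed, write α = 0.069s, β = 0.931s where s = α+β.
Need P(θ < 0.044) = 0.2 under Beta(0.069s, 0.931s). Normal approximation: (q−m)/√(m(1−m)/s) ≈ z_{0.2} = -0.842, so s ≈ 0.069·0.931·(-0.842)²/(0.044−0.069)² = 72.8.
At s = 72.8: P(θ<0.044) ≈ 0.205. Adjusting to match 0.2 gives s ≈ 75.34.
So α = 0.069·75.34 ≈ 5.20, β = 0.931·75.34 ≈ 70.14.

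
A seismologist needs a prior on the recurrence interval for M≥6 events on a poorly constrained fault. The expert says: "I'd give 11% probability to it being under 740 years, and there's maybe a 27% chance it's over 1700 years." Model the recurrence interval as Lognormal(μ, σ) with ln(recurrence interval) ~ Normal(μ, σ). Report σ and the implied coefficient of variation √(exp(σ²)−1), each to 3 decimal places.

σ ≈ 0.452, CV ≈ 0.476

If T ~ Lognormal(μ,σ) then ln T ~ Normal(μ,σ), so the p-quantile of ln T is μ + z_p·σ.
ln(740) = 6.607 and ln(1700) = 7.438; z_{0.11} = -1.227, z_{0.73} = 0.6128.
σ = (7.438 − 6.607)/(0.6128 − (-1.227)) = 0.452.
μ = 6.607 − (-1.227)·0.452 = 7.161.
CV = √(exp(σ²)−1) = √(exp(0.2045)−1) = 0.476.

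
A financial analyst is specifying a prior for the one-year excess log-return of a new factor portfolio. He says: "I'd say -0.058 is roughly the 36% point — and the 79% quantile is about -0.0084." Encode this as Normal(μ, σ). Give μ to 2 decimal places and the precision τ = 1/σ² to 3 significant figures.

The p-quantile of Normal(μ,σ) is μ + z_p·σ, with z_{0.36} = -0.3585 and z_{0.79} = 0.8064.
Eliminate σ: μ = (z₂·x₁ − z₁·x₂)/(z₂ − z₁) = (0.8064·-0.058 − (-0.3585)·-0.0084)/1.165 = -0.04.
Then σ = (x₂ − x₁)/(z₂ − z₁) = (-0.0084 − -0.058)/1.165 = 0.04.
Precision τ = 1/σ² = 1/0.04258² = 552.

μ = -0.04, τ = 552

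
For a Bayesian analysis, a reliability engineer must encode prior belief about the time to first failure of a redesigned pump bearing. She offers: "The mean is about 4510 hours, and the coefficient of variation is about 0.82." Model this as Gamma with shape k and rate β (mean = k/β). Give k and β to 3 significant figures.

k ≈ 1.49, β ≈ 0.00033

For Gamma(k, rate β): mean = k/β, variance = k/β², so CV = 1/√k.
CV = 0.82, hence k = 1/CV² = 1.49.
Then β = k/mean = 1.49/4510 = 0.00033.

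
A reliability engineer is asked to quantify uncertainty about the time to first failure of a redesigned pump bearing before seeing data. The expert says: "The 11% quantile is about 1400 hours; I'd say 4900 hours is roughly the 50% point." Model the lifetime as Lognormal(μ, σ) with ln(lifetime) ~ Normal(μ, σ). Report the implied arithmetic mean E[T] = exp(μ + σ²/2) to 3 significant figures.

If T ~ Lognormal(μ,σ) then ln T ~ Normal(μ,σ), so the p-quantile of ln T is μ + z_p·σ.
ln(1400) = 7.244 and ln(4900) = 8.497; z_{0.11} = -1.227, z_{0.5} = 0.
σ = (8.497 − 7.244)/(0 − (-1.227)) = 1.021.
μ = 7.244 − (-1.227)·1.021 = 8.497.
E[T] = exp(μ + σ²/2) = exp(8.497 + 0.5216) = 8260 hours.

E[T] ≈ 8260 hours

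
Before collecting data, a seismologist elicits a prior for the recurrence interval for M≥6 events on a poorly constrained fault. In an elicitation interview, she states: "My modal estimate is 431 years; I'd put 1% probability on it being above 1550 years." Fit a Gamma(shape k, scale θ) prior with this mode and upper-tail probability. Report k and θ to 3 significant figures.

Gamma(k,θ) with k>1 has mode (k−1)θ, so θ = 431/(k−1).
Need P(X < 1550) = 0.99 with θ tied to k this way. Start at k = 2, θ = 431: P(X<1550) ≈ 0.874.
Too low — raise k to concentrate. Iterating converges to k ≈ 3.63.
Then θ = 431/(3.63−1) ≈ 164.

k ≈ 3.63, θ ≈ 164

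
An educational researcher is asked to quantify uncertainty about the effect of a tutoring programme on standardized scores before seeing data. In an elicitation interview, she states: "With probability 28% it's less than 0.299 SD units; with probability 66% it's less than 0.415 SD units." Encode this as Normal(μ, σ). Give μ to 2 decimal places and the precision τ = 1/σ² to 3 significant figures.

μ = 0.37, τ = 73.6

For Normal(μ,σ), the p-quantile is μ + z_p·σ. Here z_{0.28} = -0.5828, z_{0.66} = 0.4125.
So 0.299 = μ − 0.5828σ and 0.415 = μ + 0.4125σ.
Subtracting: σ = (0.415 − 0.299)/(0.4125 − (-0.5828)) = 0.12.
Then μ = 0.299 − (-0.5828)·0.12 = 0.37.
Precision τ = 1/σ² = 1/0.1165² = 73.6.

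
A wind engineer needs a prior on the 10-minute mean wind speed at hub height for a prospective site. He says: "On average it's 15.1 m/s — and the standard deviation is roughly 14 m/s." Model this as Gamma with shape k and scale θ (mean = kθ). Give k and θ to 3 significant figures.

For Gamma(k, scale θ): mean = kθ, variance = kθ², so CV = 1/√k.
CV = SD/mean = 14/15.1 = 0.9272, hence k = 1/CV² = 1.16.
Then θ = mean/k = 15.1/1.16 = 13.

k ≈ 1.16, θ ≈ 13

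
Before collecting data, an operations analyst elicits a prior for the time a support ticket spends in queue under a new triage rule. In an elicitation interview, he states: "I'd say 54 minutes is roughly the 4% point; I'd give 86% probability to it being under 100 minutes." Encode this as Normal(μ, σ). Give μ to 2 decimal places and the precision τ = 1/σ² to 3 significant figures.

μ = 82.45, τ = 0.00379

For Normal(μ,σ), the p-quantile is μ + z_p·σ. Here z_{0.04} = -1.751, z_{0.86} = 1.08.
So 54 = μ − 1.751σ and 100 = μ + 1.08σ.
Subtracting: σ = (100 − 54)/(1.08 − (-1.751)) = 16.25.
Then μ = 54 − (-1.751)·16.25 = 82.45.
Precision τ = 1/σ² = 1/16.25² = 0.00379.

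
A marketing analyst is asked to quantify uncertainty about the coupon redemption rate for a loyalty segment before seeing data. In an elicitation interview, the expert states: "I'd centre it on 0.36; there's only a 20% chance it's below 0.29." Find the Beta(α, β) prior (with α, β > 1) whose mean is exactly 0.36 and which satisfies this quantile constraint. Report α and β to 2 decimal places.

With mean 0.36 fixed, write α = 0.36s, β = 0.64s where s = α+β.
Need P(θ < 0.29) = 0.2 under Beta(0.36s, 0.64s). Normal approximation: (q−m)/√(m(1−m)/s) ≈ z_{0.2} = -0.842, so s ≈ 0.36·0.64·(-0.842)²/(0.29−0.36)² = 33.3.
At s = 33.3: P(θ<0.29) ≈ 0.203. Adjusting to match 0.2 gives s ≈ 34.07.
So α = 0.36·34.07 ≈ 12.26, β = 0.64·34.07 ≈ 21.80.

α ≈ 12.26, β ≈ 21.80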